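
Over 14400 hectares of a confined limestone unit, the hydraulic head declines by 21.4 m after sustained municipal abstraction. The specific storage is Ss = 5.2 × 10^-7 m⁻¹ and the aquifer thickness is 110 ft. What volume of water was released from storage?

ΔV ≈ 53700 m³

b = 110 ft = 33.53 m
S = Ss × b = 5.2 × 10^-7 m⁻¹ × 33.53 m = 1.743 × 10^-5
A = 14400 hectares = 1.44 × 10^8 m²
ΔV = S × A × Δh = 1.743 × 10^-5 × 1.44 × 10^8 m² × 21.4 m = 53730 m³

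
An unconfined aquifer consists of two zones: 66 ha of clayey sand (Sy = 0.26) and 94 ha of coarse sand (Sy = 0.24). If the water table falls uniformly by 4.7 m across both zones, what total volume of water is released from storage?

A₁ = 66 ha = 6.6 × 10^5 m²; A₂ = 94 ha = 9.4 × 10^5 m²
ΔV₁ = 0.26 × 6.6 × 10^5 × 4.7 = 8.065 × 10^5 m³
ΔV₂ = 0.24 × 9.4 × 10^5 × 4.7 = 1.06 × 10^6 m³
ΔV = ΔV₁ + ΔV₂ = 1.867 × 10^6 m³

ΔV ≈ 1.87 × 10^6 m³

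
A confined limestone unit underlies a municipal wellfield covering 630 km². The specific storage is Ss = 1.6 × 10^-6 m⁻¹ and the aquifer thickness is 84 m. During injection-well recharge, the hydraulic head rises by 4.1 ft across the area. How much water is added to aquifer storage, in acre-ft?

ΔV ≈ 85.8 acre-ft

S = Ss × b = 1.6 × 10^-6 m⁻¹ × 84 m = 1.344 × 10^-4
A = 630 km² = 6.3 × 10^8 m²
Δh = 4.1 ft = 1.25 m
ΔV = S × A × Δh = 1.344 × 10^-4 × 6.3 × 10^8 m² × 1.25 m = 1.058 × 10^5 m³
ΔV = 1.058 × 10^5 m³ = 85.78 acre-ft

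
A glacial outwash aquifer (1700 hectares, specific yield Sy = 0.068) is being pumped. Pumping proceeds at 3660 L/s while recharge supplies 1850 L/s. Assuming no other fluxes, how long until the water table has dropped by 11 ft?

A = 1700 hectares = 1.7 × 10^7 m²
Δh = 11 ft = 3.353 m
ΔV = Sy × A × Δh = 0.068 × 1.7 × 10^7 × 3.353 = 3.876 × 10^6 m³
Net withdrawal = 3660 − 1850 = 1810 L/s = 1.564 × 10^5 m³/d
t = ΔV / Q = 3.876 × 10^6 m³ / 1.564 × 10^5 m³/d = 24.78 d

t ≈ 24.8 days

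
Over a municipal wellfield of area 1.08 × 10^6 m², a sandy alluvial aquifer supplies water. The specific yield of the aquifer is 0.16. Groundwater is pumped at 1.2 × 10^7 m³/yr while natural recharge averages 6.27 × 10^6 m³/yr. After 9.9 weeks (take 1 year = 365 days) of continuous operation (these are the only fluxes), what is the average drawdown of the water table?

Net abstraction = 1.2 × 10^7 − 6.27 × 10^6 = 5.73 × 10^6 m³/yr
Q_net = 5.73 × 10^6 m³/yr = 15700 m³/d
t = 9.9 weeks = 69.3 d
ΔV = Q × t = 15700 m³/d × 69.3 d = 1.088 × 10^6 m³
Δh = ΔV / (Sy × A) = 1.088 × 10^6 / (0.16 × 1.08 × 10^6) = 6.296 m

Δh ≈ 6.3 m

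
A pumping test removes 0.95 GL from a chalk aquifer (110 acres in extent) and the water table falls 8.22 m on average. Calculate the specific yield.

Sy ≈ 0.26

A = 110 acres = 4.452 × 10^5 m²
ΔV = 0.95 GL = 9.5 × 10^5 m³
Sy = ΔV / (A × Δh) = 9.5 × 10^5 m³ / (4.452 × 10^5 m² × 8.22 m) = 0.2596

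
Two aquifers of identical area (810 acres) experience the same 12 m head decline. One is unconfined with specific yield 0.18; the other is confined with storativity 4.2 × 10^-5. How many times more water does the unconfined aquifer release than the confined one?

A = 810 acres = 3.278 × 10^6 m²
Unconfined: ΔV_u = Sy × A × Δh = 0.18 × 3.278 × 10^6 × 12 = 7.08 × 10^6 m³
Confined: ΔV_c = S × A × Δh = 4.2 × 10^-5 × 3.278 × 10^6 × 12 = 1652 m³
Ratio = ΔV_u / ΔV_c = Sy / S = 0.18 / 4.2 × 10^-5 = 4286

ΔV_u / ΔV_c ≈ 4290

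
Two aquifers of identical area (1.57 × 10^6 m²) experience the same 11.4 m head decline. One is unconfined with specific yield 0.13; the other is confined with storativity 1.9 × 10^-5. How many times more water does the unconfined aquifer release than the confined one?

ΔV_u / ΔV_c ≈ 6840

Unconfined: ΔV_u = Sy × A × Δh = 0.13 × 1.57 × 10^6 × 11.4 = 2.327 × 10^6 m³
Confined: ΔV_c = S × A × Δh = 1.9 × 10^-5 × 1.57 × 10^6 × 11.4 = 340.1 m³
Ratio = ΔV_u / ΔV_c = Sy / S = 0.13 / 1.9 × 10^-5 = 6842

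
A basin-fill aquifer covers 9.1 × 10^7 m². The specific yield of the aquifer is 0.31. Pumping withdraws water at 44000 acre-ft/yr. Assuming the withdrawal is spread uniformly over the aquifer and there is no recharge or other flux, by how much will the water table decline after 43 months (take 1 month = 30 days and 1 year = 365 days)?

Q = 44000 acre-ft/yr = 1.487 × 10^5 m³/d
t = 43 months = 1290 d
ΔV = Q × t = 1.487 × 10^5 m³/d × 1290 d = 1.918 × 10^8 m³
Δh = ΔV / (Sy × A) = 1.918 × 10^8 / (0.31 × 9.1 × 10^7) = 6.8 m

Δh ≈ 6.8 m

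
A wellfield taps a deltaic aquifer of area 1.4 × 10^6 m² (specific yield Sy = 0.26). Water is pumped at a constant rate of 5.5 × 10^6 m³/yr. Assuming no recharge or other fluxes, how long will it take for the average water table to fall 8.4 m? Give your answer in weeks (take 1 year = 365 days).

ΔV = Sy × A × Δh = 0.26 × 1.4 × 10^6 × 8.4 = 3.058 × 10^6 m³
Q = 5.5 × 10^6 m³/yr = 15070 m³/d
t = ΔV / Q = 3.058 × 10^6 m³ / 15070 m³/d = 202.9 d
t = 202.9 d ≈ 28.99 weeks

t ≈ 29 weeks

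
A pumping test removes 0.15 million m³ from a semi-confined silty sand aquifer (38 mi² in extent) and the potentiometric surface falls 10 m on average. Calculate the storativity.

A = 38 mi² = 9.842 × 10^7 m²
ΔV = 0.15 million m³ = 1.5 × 10^5 m³
S = ΔV / (A × Δh) = 1.5 × 10^5 m³ / (9.842 × 10^7 m² × 10 m) = 1.524 × 10^-4

S ≈ 1.5 × 10^-4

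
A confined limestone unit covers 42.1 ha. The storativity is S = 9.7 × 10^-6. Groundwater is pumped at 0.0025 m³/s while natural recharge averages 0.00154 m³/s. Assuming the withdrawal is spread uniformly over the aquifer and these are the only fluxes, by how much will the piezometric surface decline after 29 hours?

Δh ≈ 24.5 m

A = 42.1 ha = 4.21 × 10^5 m²
Net abstraction = 0.0025 − 0.00154 = 9.6 × 10^-4 m³/s
Q_net = 9.6 × 10^-4 m³/s = 82.94 m³/d
t = 29 hours = 1.208 d
ΔV = Q × t = 82.94 m³/d × 1.208 d = 100.2 m³
Δh = ΔV / (S × A) = 100.2 / (9.7 × 10^-6 × 4.21 × 10^5) = 24.54 m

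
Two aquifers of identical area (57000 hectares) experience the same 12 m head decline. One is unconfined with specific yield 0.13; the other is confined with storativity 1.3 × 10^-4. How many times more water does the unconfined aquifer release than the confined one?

ΔV_u / ΔV_c ≈ 1000

A = 57000 hectares = 5.7 × 10^8 m²
Unconfined: ΔV_u = Sy × A × Δh = 0.13 × 5.7 × 10^8 × 12 = 8.892 × 10^8 m³
Confined: ΔV_c = S × A × Δh = 1.3 × 10^-4 × 5.7 × 10^8 × 12 = 8.892 × 10^5 m³
Ratio = ΔV_u / ΔV_c = Sy / S = 0.13 / 1.3 × 10^-4 = 1000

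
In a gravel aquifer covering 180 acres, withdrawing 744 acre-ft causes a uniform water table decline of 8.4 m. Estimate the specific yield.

Sy ≈ 0.15

A = 180 acres = 7.284 × 10^5 m²
ΔV = 744 acre-ft = 9.177 × 10^5 m³
Sy = ΔV / (A × Δh) = 9.177 × 10^5 m³ / (7.284 × 10^5 m² × 8.4 m) = 0.15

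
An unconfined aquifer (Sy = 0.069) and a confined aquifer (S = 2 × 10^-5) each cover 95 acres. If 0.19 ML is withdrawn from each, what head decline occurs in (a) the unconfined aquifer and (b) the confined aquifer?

Δh_u ≈ 0.00716 m; Δh_c ≈ 24.7 m

A = 95 acres = 3.845 × 10^5 m²
ΔV = 0.19 ML = 190 m³
Unconfined: Δh_u = ΔV/(Sy·A) = 190/(0.069 × 3.845 × 10^5) = 0.007162 m
Confined: Δh_c = ΔV/(S·A) = 190/(2 × 10^-5 × 3.845 × 10^5) = 24.71 m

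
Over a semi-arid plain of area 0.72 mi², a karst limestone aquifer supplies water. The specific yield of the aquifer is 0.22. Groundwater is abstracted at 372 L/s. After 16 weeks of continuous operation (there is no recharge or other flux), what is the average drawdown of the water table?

Δh ≈ 8.77 m

A = 0.72 mi² = 1.865 × 10^6 m²
Q = 372 L/s = 32140 m³/d
t = 16 weeks = 112 d
ΔV = Q × t = 32140 m³/d × 112 d = 3.6 × 10^6 m³
Δh = ΔV / (Sy × A) = 3.6 × 10^6 / (0.22 × 1.865 × 10^6) = 8.774 m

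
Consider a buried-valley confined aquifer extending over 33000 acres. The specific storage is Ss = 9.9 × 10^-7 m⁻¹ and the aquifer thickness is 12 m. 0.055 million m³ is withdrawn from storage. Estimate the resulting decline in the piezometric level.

Δh ≈ 34.7 m

S = Ss × b = 9.9 × 10^-7 m⁻¹ × 12 m = 1.188 × 10^-5
A = 33000 acres = 1.335 × 10^8 m²
ΔV = 0.055 million m³ = 55000 m³
Δh = ΔV / (S × A) = 55000 m³ / (1.188 × 10^-5 × 1.335 × 10^8 m²) = 34.67 m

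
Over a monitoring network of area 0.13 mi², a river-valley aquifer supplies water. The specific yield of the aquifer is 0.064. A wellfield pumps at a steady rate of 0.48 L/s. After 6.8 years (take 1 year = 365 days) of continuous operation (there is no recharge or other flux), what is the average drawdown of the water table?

Δh ≈ 4.78 m

A = 0.13 mi² = 3.367 × 10^5 m²
Q = 0.48 L/s = 41.47 m³/d
t = 6.8 years = 2482 d
ΔV = Q × t = 41.47 m³/d × 2482 d = 1.029 × 10^5 m³
Δh = ΔV / (Sy × A) = 1.029 × 10^5 / (0.064 × 3.367 × 10^5) = 4.777 m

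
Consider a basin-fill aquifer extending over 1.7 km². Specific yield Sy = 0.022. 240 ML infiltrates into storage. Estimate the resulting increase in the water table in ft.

Δh ≈ 21.1 ft

A = 1.7 km² = 1.7 × 10^6 m²
ΔV = 240 ML = 2.4 × 10^5 m³
Δh = ΔV / (Sy × A) = 2.4 × 10^5 m³ / (0.022 × 1.7 × 10^6 m²) = 6.417 m
Δh = 6.417 m = 21.05 ft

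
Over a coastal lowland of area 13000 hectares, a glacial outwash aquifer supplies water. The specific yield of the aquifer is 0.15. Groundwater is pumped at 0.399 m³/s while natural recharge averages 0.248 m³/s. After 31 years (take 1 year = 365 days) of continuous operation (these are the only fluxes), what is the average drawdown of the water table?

Δh ≈ 7.57 m

A = 13000 hectares = 1.3 × 10^8 m²
Net abstraction = 0.399 − 0.248 = 0.151 m³/s
Q_net = 0.151 m³/s = 13050 m³/d
t = 31 years = 11320 d
ΔV = Q × t = 13050 m³/d × 11320 d = 1.476 × 10^8 m³
Δh = ΔV / (Sy × A) = 1.476 × 10^8 / (0.15 × 1.3 × 10^8) = 7.57 m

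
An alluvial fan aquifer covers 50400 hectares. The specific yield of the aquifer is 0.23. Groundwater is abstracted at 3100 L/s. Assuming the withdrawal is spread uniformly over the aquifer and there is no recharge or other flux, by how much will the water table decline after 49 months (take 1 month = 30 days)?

A = 50400 hectares = 5.04 × 10^8 m²
Q = 3100 L/s = 2.678 × 10^5 m³/d
t = 49 months = 1470 d
ΔV = Q × t = 2.678 × 10^5 m³/d × 1470 d = 3.937 × 10^8 m³
Δh = ΔV / (Sy × A) = 3.937 × 10^8 / (0.23 × 5.04 × 10^8) = 3.397 m

Δh ≈ 3.4 m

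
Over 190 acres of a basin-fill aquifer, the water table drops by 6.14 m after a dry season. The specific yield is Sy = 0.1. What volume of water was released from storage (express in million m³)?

ΔV ≈ 0.472 million m³

A = 190 acres = 7.689 × 10^5 m²
ΔV = Sy × A × Δh = 0.1 × 7.689 × 10^5 m² × 6.14 m = 4.721 × 10^5 m³
ΔV = 4.721 × 10^5 m³ = 0.4721 million m³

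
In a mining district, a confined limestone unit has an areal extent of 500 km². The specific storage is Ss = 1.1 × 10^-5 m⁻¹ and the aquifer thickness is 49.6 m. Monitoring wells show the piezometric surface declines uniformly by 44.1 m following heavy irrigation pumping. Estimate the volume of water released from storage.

S = Ss × b = 1.1 × 10^-5 m⁻¹ × 49.6 m = 5.456 × 10^-4
A = 500 km² = 5 × 10^8 m²
ΔV = S × A × Δh = 5.456 × 10^-4 × 5 × 10^8 m² × 44.1 m = 1.203 × 10^7 m³

ΔV ≈ 1.2 × 10^7 m³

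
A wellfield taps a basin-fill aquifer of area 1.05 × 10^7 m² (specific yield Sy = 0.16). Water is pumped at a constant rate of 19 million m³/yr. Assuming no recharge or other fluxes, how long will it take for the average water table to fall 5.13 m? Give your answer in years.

ΔV = Sy × A × Δh = 0.16 × 1.05 × 10^7 × 5.13 = 8.618 × 10^6 m³
Q = 19 million m³/yr = 52050 m³/d
t = ΔV / Q = 8.618 × 10^6 m³ / 52050 m³/d = 165.6 d
t = 165.6 d ≈ 0.4536 years

t ≈ 0.454 years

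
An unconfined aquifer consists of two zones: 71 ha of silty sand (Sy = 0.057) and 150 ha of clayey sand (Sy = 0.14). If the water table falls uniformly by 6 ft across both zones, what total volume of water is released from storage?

ΔV ≈ 4.58 × 10^5 m³

A₁ = 71 ha = 7.1 × 10^5 m²; A₂ = 150 ha = 1.5 × 10^6 m²
Δh = 6 ft = 1.829 m
ΔV₁ = 0.057 × 7.1 × 10^5 × 1.829 = 74010 m³
ΔV₂ = 0.14 × 1.5 × 10^6 × 1.829 = 3.84 × 10^5 m³
ΔV = ΔV₁ + ΔV₂ = 4.581 × 10^5 m³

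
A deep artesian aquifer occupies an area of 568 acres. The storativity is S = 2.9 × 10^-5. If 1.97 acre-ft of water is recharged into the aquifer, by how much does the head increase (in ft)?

A = 568 acres = 2.299 × 10^6 m²
ΔV = 1.97 acre-ft = 2430 m³
Δh = ΔV / (S × A) = 2430 m³ / (2.9 × 10^-5 × 2.299 × 10^6 m²) = 36.45 m
Δh = 36.45 m = 119.6 ft

Δh ≈ 120 ft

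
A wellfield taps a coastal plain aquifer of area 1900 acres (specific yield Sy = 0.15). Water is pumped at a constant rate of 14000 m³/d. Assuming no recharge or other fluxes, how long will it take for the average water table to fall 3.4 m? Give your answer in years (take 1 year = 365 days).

t ≈ 0.767 years

A = 1900 acres = 7.689 × 10^6 m²
ΔV = Sy × A × Δh = 0.15 × 7.689 × 10^6 × 3.4 = 3.921 × 10^6 m³
t = ΔV / Q = 3.921 × 10^6 m³ / 14000 m³/d = 280.1 d
t = 280.1 d ≈ 0.7674 years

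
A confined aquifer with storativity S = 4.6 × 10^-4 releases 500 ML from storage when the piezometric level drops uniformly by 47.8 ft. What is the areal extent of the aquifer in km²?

Δh = 47.8 ft = 14.57 m
ΔV = 500 ML = 5 × 10^5 m³
A = ΔV / (S × Δh) = 5 × 10^5 / (4.6 × 10^-4 × 14.57) = 7.461 × 10^7 m²
A = 7.461 × 10^7 m² = 74.61 km²

A ≈ 74.6 km²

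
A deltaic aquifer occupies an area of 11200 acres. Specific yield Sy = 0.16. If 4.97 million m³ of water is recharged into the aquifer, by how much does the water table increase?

A = 11200 acres = 4.532 × 10^7 m²
ΔV = 4.97 million m³ = 4.97 × 10^6 m³
Δh = ΔV / (Sy × A) = 4.97 × 10^6 m³ / (0.16 × 4.532 × 10^7 m²) = 0.6853 m

Δh ≈ 0.685 m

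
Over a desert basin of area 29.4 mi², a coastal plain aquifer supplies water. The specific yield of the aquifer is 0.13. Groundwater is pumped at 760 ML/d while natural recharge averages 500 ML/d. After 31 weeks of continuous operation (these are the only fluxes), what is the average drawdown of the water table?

A = 29.4 mi² = 7.615 × 10^7 m²
Net abstraction = 760 − 500 = 260 ML/d
Q_net = 260 ML/d = 2.6 × 10^5 m³/d
t = 31 weeks = 217 d
ΔV = Q × t = 2.6 × 10^5 m³/d × 217 d = 5.642 × 10^7 m³
Δh = ΔV / (Sy × A) = 5.642 × 10^7 / (0.13 × 7.615 × 10^7) = 5.7 m

Δh ≈ 5.7 m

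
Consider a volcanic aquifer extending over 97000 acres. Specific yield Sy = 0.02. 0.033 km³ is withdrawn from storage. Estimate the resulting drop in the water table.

Δh ≈ 4.2 m

A = 97000 acres = 3.925 × 10^8 m²
ΔV = 0.033 km³ = 3.3 × 10^7 m³
Δh = ΔV / (Sy × A) = 3.3 × 10^7 m³ / (0.02 × 3.925 × 10^8 m²) = 4.203 m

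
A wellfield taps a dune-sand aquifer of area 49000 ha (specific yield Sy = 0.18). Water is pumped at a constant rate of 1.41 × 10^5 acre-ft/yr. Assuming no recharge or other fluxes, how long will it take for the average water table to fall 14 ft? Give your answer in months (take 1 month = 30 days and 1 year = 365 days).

A = 49000 ha = 4.9 × 10^8 m²
Δh = 14 ft = 4.267 m
ΔV = Sy × A × Δh = 0.18 × 4.9 × 10^8 × 4.267 = 3.764 × 10^8 m³
Q = 1.41 × 10^5 acre-ft/yr = 4.765 × 10^5 m³/d
t = ΔV / Q = 3.764 × 10^8 m³ / 4.765 × 10^5 m³/d = 789.9 d
t = 789.9 d ≈ 26.33 months

t ≈ 26.3 months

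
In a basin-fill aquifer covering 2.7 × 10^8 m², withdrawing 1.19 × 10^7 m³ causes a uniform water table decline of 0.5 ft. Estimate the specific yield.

Δh = 0.5 ft = 0.1524 m
Sy = ΔV / (A × Δh) = 1.19 × 10^7 m³ / (2.7 × 10^8 m² × 0.1524 m) = 0.2892

Sy ≈ 0.29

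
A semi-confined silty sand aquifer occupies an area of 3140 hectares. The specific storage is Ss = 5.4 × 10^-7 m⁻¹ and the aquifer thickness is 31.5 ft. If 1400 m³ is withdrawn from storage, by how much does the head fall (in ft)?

b = 31.5 ft = 9.601 m
S = Ss × b = 5.4 × 10^-7 m⁻¹ × 9.601 m = 5.185 × 10^-6
A = 3140 hectares = 3.14 × 10^7 m²
Δh = ΔV / (S × A) = 1400 m³ / (5.185 × 10^-6 × 3.14 × 10^7 m²) = 8.6 m
Δh = 8.6 m = 28.21 ft

Δh ≈ 28.2 ft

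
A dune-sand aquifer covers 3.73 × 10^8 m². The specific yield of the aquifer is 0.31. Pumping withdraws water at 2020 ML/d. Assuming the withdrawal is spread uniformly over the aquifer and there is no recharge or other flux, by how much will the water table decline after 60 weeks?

Q = 2020 ML/d = 2.02 × 10^6 m³/d
t = 60 weeks = 420 d
ΔV = Q × t = 2.02 × 10^6 m³/d × 420 d = 8.484 × 10^8 m³
Δh = ΔV / (Sy × A) = 8.484 × 10^8 / (0.31 × 3.73 × 10^8) = 7.337 m

Δh ≈ 7.34 m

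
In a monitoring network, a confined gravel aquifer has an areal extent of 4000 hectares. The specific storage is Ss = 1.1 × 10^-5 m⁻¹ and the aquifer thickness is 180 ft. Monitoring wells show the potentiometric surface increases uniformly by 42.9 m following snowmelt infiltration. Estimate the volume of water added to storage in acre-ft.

ΔV ≈ 840 acre-ft

b = 180 ft = 54.86 m
S = Ss × b = 1.1 × 10^-5 m⁻¹ × 54.86 m = 6.035 × 10^-4
A = 4000 hectares = 4 × 10^7 m²
ΔV = S × A × Δh = 6.035 × 10^-4 × 4 × 10^7 m² × 42.9 m = 1.036 × 10^6 m³
ΔV = 1.036 × 10^6 m³ = 839.6 acre-ft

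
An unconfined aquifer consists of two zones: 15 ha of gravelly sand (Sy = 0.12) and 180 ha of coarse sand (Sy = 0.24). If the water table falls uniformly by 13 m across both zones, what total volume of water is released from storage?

ΔV ≈ 5.85 × 10^6 m³

A₁ = 15 ha = 1.5 × 10^5 m²; A₂ = 180 ha = 1.8 × 10^6 m²
ΔV₁ = 0.12 × 1.5 × 10^5 × 13 = 2.34 × 10^5 m³
ΔV₂ = 0.24 × 1.8 × 10^6 × 13 = 5.616 × 10^6 m³
ΔV = ΔV₁ + ΔV₂ = 5.85 × 10^6 m³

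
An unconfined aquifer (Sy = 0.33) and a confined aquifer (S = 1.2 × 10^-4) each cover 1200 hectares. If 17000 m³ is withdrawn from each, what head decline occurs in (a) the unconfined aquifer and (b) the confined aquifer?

A = 1200 hectares = 1.2 × 10^7 m²
Unconfined: Δh_u = ΔV/(Sy·A) = 17000/(0.33 × 1.2 × 10^7) = 0.004293 m
Confined: Δh_c = ΔV/(S·A) = 17000/(1.2 × 10^-4 × 1.2 × 10^7) = 11.81 m

Δh_u ≈ 0.00429 m; Δh_c ≈ 11.8 m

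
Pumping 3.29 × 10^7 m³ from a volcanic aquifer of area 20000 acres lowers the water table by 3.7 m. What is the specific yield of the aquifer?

Sy ≈ 0.11

A = 20000 acres = 8.094 × 10^7 m²
Sy = ΔV / (A × Δh) = 3.29 × 10^7 m³ / (8.094 × 10^7 m² × 3.7 m) = 0.1099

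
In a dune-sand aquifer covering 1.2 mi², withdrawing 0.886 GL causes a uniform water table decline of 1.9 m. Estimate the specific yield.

A = 1.2 mi² = 3.108 × 10^6 m²
ΔV = 0.886 GL = 8.86 × 10^5 m³
Sy = ΔV / (A × Δh) = 8.86 × 10^5 m³ / (3.108 × 10^6 m² × 1.9 m) = 0.15

Sy ≈ 0.15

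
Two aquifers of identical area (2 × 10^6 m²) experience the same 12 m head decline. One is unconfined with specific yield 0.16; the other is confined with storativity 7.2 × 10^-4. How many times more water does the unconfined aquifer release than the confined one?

ΔV_u / ΔV_c ≈ 222

Unconfined: ΔV_u = Sy × A × Δh = 0.16 × 2 × 10^6 × 12 = 3.84 × 10^6 m³
Confined: ΔV_c = S × A × Δh = 7.2 × 10^-4 × 2 × 10^6 × 12 = 17280 m³
Ratio = ΔV_u / ΔV_c = Sy / S = 0.16 / 7.2 × 10^-4 = 222.2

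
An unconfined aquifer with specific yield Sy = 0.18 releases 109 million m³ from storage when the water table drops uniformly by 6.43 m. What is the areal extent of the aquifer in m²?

ΔV = 109 million m³ = 1.09 × 10^8 m³
A = ΔV / (Sy × Δh) = 1.09 × 10^8 / (0.18 × 6.43) = 9.418 × 10^7 m²

A ≈ 9.42 × 10^7 m²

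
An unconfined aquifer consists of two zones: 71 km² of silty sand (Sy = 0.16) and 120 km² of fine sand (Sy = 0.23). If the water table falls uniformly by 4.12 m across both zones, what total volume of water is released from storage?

A₁ = 71 km² = 7.1 × 10^7 m²; A₂ = 120 km² = 1.2 × 10^8 m²
ΔV₁ = 0.16 × 7.1 × 10^7 × 4.12 = 4.68 × 10^7 m³
ΔV₂ = 0.23 × 1.2 × 10^8 × 4.12 = 1.137 × 10^8 m³
ΔV = ΔV₁ + ΔV₂ = 1.605 × 10^8 m³

ΔV ≈ 1.61 × 10^8 m³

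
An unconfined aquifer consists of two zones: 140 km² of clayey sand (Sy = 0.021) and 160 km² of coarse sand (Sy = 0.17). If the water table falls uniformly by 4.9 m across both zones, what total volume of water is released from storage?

ΔV ≈ 1.48 × 10^8 m³

A₁ = 140 km² = 1.4 × 10^8 m²; A₂ = 160 km² = 1.6 × 10^8 m²
ΔV₁ = 0.021 × 1.4 × 10^8 × 4.9 = 1.441 × 10^7 m³
ΔV₂ = 0.17 × 1.6 × 10^8 × 4.9 = 1.333 × 10^8 m³
ΔV = ΔV₁ + ΔV₂ = 1.477 × 10^8 m³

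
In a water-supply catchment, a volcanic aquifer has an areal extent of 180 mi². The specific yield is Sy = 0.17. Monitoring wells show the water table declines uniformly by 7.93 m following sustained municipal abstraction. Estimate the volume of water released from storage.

A = 180 mi² = 4.662 × 10^8 m²
ΔV = Sy × A × Δh = 0.17 × 4.662 × 10^8 m² × 7.93 m = 6.285 × 10^8 m³

ΔV ≈ 6.28 × 10^8 m³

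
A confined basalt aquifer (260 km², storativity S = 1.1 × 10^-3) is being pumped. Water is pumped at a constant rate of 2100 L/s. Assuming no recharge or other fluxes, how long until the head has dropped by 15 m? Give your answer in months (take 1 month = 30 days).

t ≈ 0.788 months

A = 260 km² = 2.6 × 10^8 m²
ΔV = S × A × Δh = 0.0011 × 2.6 × 10^8 × 15 = 4.29 × 10^6 m³
Q = 2100 L/s = 1.814 × 10^5 m³/d
t = ΔV / Q = 4.29 × 10^6 m³ / 1.814 × 10^5 m³/d = 23.64 d
t = 23.64 d ≈ 0.7881 months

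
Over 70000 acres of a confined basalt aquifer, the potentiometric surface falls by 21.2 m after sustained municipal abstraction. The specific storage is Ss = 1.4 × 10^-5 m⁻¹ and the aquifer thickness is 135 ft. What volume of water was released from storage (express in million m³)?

ΔV ≈ 3.46 million m³

b = 135 ft = 41.15 m
S = Ss × b = 1.4 × 10^-5 m⁻¹ × 41.15 m = 5.761 × 10^-4
A = 70000 acres = 2.833 × 10^8 m²
ΔV = S × A × Δh = 5.761 × 10^-4 × 2.833 × 10^8 m² × 21.2 m = 3.46 × 10^6 m³
ΔV = 3.46 × 10^6 m³ = 3.46 million m³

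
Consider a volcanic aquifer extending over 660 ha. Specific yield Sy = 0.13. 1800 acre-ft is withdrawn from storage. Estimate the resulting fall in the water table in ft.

A = 660 ha = 6.6 × 10^6 m²
ΔV = 1800 acre-ft = 2.22 × 10^6 m³
Δh = ΔV / (Sy × A) = 2.22 × 10^6 m³ / (0.13 × 6.6 × 10^6 m²) = 2.588 m
Δh = 2.588 m = 8.49 ft

Δh ≈ 8.49 ft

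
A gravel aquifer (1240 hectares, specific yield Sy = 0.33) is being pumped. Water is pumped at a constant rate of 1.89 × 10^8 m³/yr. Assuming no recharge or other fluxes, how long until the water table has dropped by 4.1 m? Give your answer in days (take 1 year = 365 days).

A = 1240 hectares = 1.24 × 10^7 m²
ΔV = Sy × A × Δh = 0.33 × 1.24 × 10^7 × 4.1 = 1.678 × 10^7 m³
Q = 1.89 × 10^8 m³/yr = 5.178 × 10^5 m³/d
t = ΔV / Q = 1.678 × 10^7 m³ / 5.178 × 10^5 m³/d = 32.4 d

t ≈ 32.4 days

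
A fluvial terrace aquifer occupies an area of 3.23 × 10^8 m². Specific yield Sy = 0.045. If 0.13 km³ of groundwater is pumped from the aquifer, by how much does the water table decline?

Δh ≈ 8.94 m

ΔV = 0.13 km³ = 1.3 × 10^8 m³
Δh = ΔV / (Sy × A) = 1.3 × 10^8 m³ / (0.045 × 3.23 × 10^8 m²) = 8.944 m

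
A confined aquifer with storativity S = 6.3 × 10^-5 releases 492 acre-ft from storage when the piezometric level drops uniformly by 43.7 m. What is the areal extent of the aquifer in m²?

ΔV = 492 acre-ft = 6.069 × 10^5 m³
A = ΔV / (S × Δh) = 6.069 × 10^5 / (6.3 × 10^-5 × 43.7) = 2.204 × 10^8 m²

A ≈ 2.2 × 10^8 m²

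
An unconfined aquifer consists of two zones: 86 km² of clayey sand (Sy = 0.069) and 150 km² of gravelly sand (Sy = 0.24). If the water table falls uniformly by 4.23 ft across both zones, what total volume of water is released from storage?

A₁ = 86 km² = 8.6 × 10^7 m²; A₂ = 150 km² = 1.5 × 10^8 m²
Δh = 4.23 ft = 1.289 m
ΔV₁ = 0.069 × 8.6 × 10^7 × 1.289 = 7.651 × 10^6 m³
ΔV₂ = 0.24 × 1.5 × 10^8 × 1.289 = 4.641 × 10^7 m³
ΔV = ΔV₁ + ΔV₂ = 5.407 × 10^7 m³

ΔV ≈ 5.41 × 10^7 m³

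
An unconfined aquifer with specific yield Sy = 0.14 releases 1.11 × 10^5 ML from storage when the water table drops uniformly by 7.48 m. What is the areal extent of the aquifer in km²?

A ≈ 106 km²

ΔV = 1.11 × 10^5 ML = 1.11 × 10^8 m³
A = ΔV / (Sy × Δh) = 1.11 × 10^8 / (0.14 × 7.48) = 1.06 × 10^8 m²
A = 1.06 × 10^8 m² = 106 km²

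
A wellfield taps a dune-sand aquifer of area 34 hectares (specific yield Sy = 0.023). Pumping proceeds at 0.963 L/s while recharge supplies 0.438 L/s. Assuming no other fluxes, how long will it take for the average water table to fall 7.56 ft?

A = 34 hectares = 3.4 × 10^5 m²
Δh = 7.56 ft = 2.304 m
ΔV = Sy × A × Δh = 0.023 × 3.4 × 10^5 × 2.304 = 18020 m³
Net withdrawal = 0.963 − 0.438 = 0.525 L/s = 45.36 m³/d
t = ΔV / Q = 18020 m³ / 45.36 m³/d = 397.3 d

t ≈ 397 days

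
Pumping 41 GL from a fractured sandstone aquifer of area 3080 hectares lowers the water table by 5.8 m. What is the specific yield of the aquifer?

A = 3080 hectares = 3.08 × 10^7 m²
ΔV = 41 GL = 4.1 × 10^7 m³
Sy = ΔV / (A × Δh) = 4.1 × 10^7 m³ / (3.08 × 10^7 m² × 5.8 m) = 0.2295

Sy ≈ 0.23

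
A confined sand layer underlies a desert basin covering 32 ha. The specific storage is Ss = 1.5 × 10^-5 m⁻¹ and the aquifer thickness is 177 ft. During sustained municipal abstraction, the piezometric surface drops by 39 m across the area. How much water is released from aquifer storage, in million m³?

ΔV ≈ 0.0101 million m³

b = 177 ft = 53.95 m
S = Ss × b = 1.5 × 10^-5 m⁻¹ × 53.95 m = 8.092 × 10^-4
A = 32 ha = 3.2 × 10^5 m²
ΔV = S × A × Δh = 8.092 × 10^-4 × 3.2 × 10^5 m² × 39 m = 10100 m³
ΔV = 10100 m³ = 0.0101 million m³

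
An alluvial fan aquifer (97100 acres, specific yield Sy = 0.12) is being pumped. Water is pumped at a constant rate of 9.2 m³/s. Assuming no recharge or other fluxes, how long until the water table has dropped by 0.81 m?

A = 97100 acres = 3.929 × 10^8 m²
ΔV = Sy × A × Δh = 0.12 × 3.929 × 10^8 × 0.81 = 3.819 × 10^7 m³
Q = 9.2 m³/s = 7.949 × 10^5 m³/d
t = ΔV / Q = 3.819 × 10^7 m³ / 7.949 × 10^5 m³/d = 48.05 d

t ≈ 48.1 days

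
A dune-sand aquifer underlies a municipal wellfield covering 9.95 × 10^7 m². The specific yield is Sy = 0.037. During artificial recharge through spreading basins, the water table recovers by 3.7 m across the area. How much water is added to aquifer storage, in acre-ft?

ΔV ≈ 11000 acre-ft

ΔV = Sy × A × Δh = 0.037 × 9.95 × 10^7 m² × 3.7 m = 1.362 × 10^7 m³
ΔV = 1.362 × 10^7 m³ = 11040 acre-ft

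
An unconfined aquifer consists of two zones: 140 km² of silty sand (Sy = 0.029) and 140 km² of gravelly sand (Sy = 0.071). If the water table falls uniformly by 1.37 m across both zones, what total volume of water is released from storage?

ΔV ≈ 1.92 × 10^7 m³

A₁ = 140 km² = 1.4 × 10^8 m²; A₂ = 140 km² = 1.4 × 10^8 m²
ΔV₁ = 0.029 × 1.4 × 10^8 × 1.37 = 5.562 × 10^6 m³
ΔV₂ = 0.071 × 1.4 × 10^8 × 1.37 = 1.362 × 10^7 m³
ΔV = ΔV₁ + ΔV₂ = 1.918 × 10^7 m³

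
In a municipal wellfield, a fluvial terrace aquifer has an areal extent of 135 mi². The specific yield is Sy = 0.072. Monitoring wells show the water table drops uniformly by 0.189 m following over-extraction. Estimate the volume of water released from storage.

ΔV ≈ 4.76 × 10^6 m³

A = 135 mi² = 3.496 × 10^8 m²
ΔV = Sy × A × Δh = 0.072 × 3.496 × 10^8 m² × 0.189 m = 4.758 × 10^6 m³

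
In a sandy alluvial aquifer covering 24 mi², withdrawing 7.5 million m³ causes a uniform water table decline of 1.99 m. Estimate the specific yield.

Sy ≈ 0.061

A = 24 mi² = 6.216 × 10^7 m²
ΔV = 7.5 million m³ = 7.5 × 10^6 m³
Sy = ΔV / (A × Δh) = 7.5 × 10^6 m³ / (6.216 × 10^7 m² × 1.99 m) = 0.06063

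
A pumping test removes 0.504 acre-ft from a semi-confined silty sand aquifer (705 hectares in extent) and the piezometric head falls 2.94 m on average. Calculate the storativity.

S ≈ 3 × 10^-5

A = 705 hectares = 7.05 × 10^6 m²
ΔV = 0.504 acre-ft = 621.7 m³
S = ΔV / (A × Δh) = 621.7 m³ / (7.05 × 10^6 m² × 2.94 m) = 2.999 × 10^-5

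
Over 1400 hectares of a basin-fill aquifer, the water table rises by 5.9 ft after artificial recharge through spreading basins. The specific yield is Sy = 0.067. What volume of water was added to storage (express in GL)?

ΔV ≈ 1.69 GL

A = 1400 hectares = 1.4 × 10^7 m²
Δh = 5.9 ft = 1.798 m
ΔV = Sy × A × Δh = 0.067 × 1.4 × 10^7 m² × 1.798 m = 1.687 × 10^6 m³
ΔV = 1.687 × 10^6 m³ = 1.687 GL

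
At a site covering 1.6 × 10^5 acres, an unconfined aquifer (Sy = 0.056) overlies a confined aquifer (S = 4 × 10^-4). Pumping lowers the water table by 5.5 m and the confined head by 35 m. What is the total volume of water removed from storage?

ΔV ≈ 2.08 × 10^8 m³

A = 1.6 × 10^5 acres = 6.475 × 10^8 m²
Unconfined: ΔV_u = Sy × A × Δh_u = 0.056 × 6.475 × 10^8 × 5.5 = 1.994 × 10^8 m³
Confined: ΔV_c = S × A × Δh_c = 4 × 10^-4 × 6.475 × 10^8 × 35 = 9.065 × 10^6 m³
Total ΔV = 1.994 × 10^8 + 9.065 × 10^6 = 2.085 × 10^8 m³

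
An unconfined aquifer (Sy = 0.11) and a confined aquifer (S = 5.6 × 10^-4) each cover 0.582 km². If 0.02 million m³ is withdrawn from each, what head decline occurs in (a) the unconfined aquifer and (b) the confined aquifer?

A = 0.582 km² = 5.82 × 10^5 m²
ΔV = 0.02 million m³ = 20000 m³
Unconfined: Δh_u = ΔV/(Sy·A) = 20000/(0.11 × 5.82 × 10^5) = 0.3124 m
Confined: Δh_c = ΔV/(S·A) = 20000/(5.6 × 10^-4 × 5.82 × 10^5) = 61.36 m

Δh_u ≈ 0.312 m; Δh_c ≈ 61.4 m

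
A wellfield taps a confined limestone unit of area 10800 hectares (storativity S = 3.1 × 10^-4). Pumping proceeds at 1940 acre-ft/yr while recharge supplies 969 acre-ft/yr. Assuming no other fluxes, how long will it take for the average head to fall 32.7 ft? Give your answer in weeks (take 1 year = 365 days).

t ≈ 14.5 weeks

A = 10800 hectares = 1.08 × 10^8 m²
Δh = 32.7 ft = 9.967 m
ΔV = S × A × Δh = 3.1 × 10^-4 × 1.08 × 10^8 × 9.967 = 3.337 × 10^5 m³
Net withdrawal = 1940 − 969 = 971 acre-ft/yr = 3281 m³/d
t = ΔV / Q = 3.337 × 10^5 m³ / 3281 m³/d = 101.7 d
t = 101.7 d ≈ 14.53 weeks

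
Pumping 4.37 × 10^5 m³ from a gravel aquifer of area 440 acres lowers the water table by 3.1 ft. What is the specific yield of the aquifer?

A = 440 acres = 1.781 × 10^6 m²
Δh = 3.1 ft = 0.9449 m
Sy = ΔV / (A × Δh) = 4.37 × 10^5 m³ / (1.781 × 10^6 m² × 0.9449 m) = 0.2597

Sy ≈ 0.26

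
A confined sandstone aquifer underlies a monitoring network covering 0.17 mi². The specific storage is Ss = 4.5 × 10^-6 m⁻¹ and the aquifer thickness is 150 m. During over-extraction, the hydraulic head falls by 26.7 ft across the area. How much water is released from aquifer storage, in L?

S = Ss × b = 4.5 × 10^-6 m⁻¹ × 150 m = 6.75 × 10^-4
A = 0.17 mi² = 4.403 × 10^5 m²
Δh = 26.7 ft = 8.138 m
ΔV = S × A × Δh = 6.75 × 10^-4 × 4.403 × 10^5 m² × 8.138 m = 2419 m³
ΔV = 2419 m³ = 2.419 × 10^6 L

ΔV ≈ 2.42 × 10^6 L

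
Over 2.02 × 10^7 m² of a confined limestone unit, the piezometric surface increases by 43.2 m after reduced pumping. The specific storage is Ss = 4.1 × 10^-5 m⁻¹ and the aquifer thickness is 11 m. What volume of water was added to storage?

ΔV ≈ 3.94 × 10^5 m³

S = Ss × b = 4.1 × 10^-5 m⁻¹ × 11 m = 4.51 × 10^-4
ΔV = S × A × Δh = 4.51 × 10^-4 × 2.02 × 10^7 m² × 43.2 m = 3.936 × 10^5 m³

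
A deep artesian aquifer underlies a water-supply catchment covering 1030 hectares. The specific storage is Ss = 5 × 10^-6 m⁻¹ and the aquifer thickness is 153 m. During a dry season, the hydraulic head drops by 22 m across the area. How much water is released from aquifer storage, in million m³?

ΔV ≈ 0.173 million m³

S = Ss × b = 5 × 10^-6 m⁻¹ × 153 m = 7.65 × 10^-4
A = 1030 hectares = 1.03 × 10^7 m²
ΔV = S × A × Δh = 7.65 × 10^-4 × 1.03 × 10^7 m² × 22 m = 1.733 × 10^5 m³
ΔV = 1.733 × 10^5 m³ = 0.1733 million m³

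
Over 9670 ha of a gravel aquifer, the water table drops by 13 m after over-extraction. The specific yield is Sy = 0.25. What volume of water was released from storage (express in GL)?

A = 9670 ha = 9.67 × 10^7 m²
ΔV = Sy × A × Δh = 0.25 × 9.67 × 10^7 m² × 13 m = 3.143 × 10^8 m³
ΔV = 3.143 × 10^8 m³ = 314.3 GL

ΔV ≈ 314 GL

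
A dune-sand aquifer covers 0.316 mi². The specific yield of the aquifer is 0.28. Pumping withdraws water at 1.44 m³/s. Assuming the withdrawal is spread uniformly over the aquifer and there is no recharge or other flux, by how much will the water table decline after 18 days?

A = 0.316 mi² = 8.184 × 10^5 m²
Q = 1.44 m³/s = 1.244 × 10^5 m³/d
ΔV = Q × t = 1.244 × 10^5 m³/d × 18 d = 2.239 × 10^6 m³
Δh = ΔV / (Sy × A) = 2.239 × 10^6 / (0.28 × 8.184 × 10^5) = 9.773 m

Δh ≈ 9.77 m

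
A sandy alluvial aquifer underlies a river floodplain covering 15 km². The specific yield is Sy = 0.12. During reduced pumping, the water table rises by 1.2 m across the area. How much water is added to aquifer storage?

ΔV ≈ 2.16 × 10^6 m³

A = 15 km² = 1.5 × 10^7 m²
ΔV = Sy × A × Δh = 0.12 × 1.5 × 10^7 m² × 1.2 m = 2.16 × 10^6 m³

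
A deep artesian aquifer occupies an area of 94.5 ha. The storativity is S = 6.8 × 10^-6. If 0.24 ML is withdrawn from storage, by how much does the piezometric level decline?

Δh ≈ 37.3 m

A = 94.5 ha = 9.45 × 10^5 m²
ΔV = 0.24 ML = 240 m³
Δh = ΔV / (S × A) = 240 m³ / (6.8 × 10^-6 × 9.45 × 10^5 m²) = 37.35 m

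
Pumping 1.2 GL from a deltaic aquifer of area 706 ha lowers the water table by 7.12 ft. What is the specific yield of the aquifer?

A = 706 ha = 7.06 × 10^6 m²
Δh = 7.12 ft = 2.17 m
ΔV = 1.2 GL = 1.2 × 10^6 m³
Sy = ΔV / (A × Δh) = 1.2 × 10^6 m³ / (7.06 × 10^6 m² × 2.17 m) = 0.07832

Sy ≈ 0.078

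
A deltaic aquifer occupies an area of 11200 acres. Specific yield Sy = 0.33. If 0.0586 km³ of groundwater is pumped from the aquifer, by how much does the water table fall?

A = 11200 acres = 4.532 × 10^7 m²
ΔV = 0.0586 km³ = 5.86 × 10^7 m³
Δh = ΔV / (Sy × A) = 5.86 × 10^7 m³ / (0.33 × 4.532 × 10^7 m²) = 3.918 m

Δh ≈ 3.92 m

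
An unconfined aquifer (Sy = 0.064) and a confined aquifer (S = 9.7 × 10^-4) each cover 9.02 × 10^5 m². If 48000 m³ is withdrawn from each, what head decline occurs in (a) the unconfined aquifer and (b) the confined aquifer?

Δh_u ≈ 0.831 m; Δh_c ≈ 54.9 m

Unconfined: Δh_u = ΔV/(Sy·A) = 48000/(0.064 × 9.02 × 10^5) = 0.8315 m
Confined: Δh_c = ΔV/(S·A) = 48000/(9.7 × 10^-4 × 9.02 × 10^5) = 54.86 m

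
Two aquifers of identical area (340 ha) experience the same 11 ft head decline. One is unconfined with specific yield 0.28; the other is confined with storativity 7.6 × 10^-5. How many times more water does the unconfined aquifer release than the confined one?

A = 340 ha = 3.4 × 10^6 m²
Δh = 11 ft = 3.353 m
Unconfined: ΔV_u = Sy × A × Δh = 0.28 × 3.4 × 10^6 × 3.353 = 3.192 × 10^6 m³
Confined: ΔV_c = S × A × Δh = 7.6 × 10^-5 × 3.4 × 10^6 × 3.353 = 866.4 m³
Ratio = ΔV_u / ΔV_c = Sy / S = 0.28 / 7.6 × 10^-5 = 3684

ΔV_u / ΔV_c ≈ 3680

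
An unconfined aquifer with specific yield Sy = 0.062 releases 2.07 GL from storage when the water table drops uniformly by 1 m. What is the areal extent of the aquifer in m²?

ΔV = 2.07 GL = 2.07 × 10^6 m³
A = ΔV / (Sy × Δh) = 2.07 × 10^6 / (0.062 × 1) = 3.339 × 10^7 m²

A ≈ 3.34 × 10^7 m²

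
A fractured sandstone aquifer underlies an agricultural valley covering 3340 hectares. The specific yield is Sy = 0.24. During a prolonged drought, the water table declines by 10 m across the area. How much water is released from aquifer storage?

ΔV ≈ 8.02 × 10^7 m³

A = 3340 hectares = 3.34 × 10^7 m²
ΔV = Sy × A × Δh = 0.24 × 3.34 × 10^7 m² × 10 m = 8.016 × 10^7 m³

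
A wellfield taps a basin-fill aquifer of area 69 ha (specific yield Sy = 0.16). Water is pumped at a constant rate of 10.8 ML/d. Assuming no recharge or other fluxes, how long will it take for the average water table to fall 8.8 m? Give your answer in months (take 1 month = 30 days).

A = 69 ha = 6.9 × 10^5 m²
ΔV = Sy × A × Δh = 0.16 × 6.9 × 10^5 × 8.8 = 9.715 × 10^5 m³
Q = 10.8 ML/d = 10800 m³/d
t = ΔV / Q = 9.715 × 10^5 m³ / 10800 m³/d = 89.96 d
t = 89.96 d ≈ 2.999 months

t ≈ 3 months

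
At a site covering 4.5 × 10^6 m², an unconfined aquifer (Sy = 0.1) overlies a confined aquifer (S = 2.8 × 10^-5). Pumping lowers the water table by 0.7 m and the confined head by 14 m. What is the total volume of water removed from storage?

Unconfined: ΔV_u = Sy × A × Δh_u = 0.1 × 4.5 × 10^6 × 0.7 = 3.15 × 10^5 m³
Confined: ΔV_c = S × A × Δh_c = 2.8 × 10^-5 × 4.5 × 10^6 × 14 = 1764 m³
Total ΔV = 3.15 × 10^5 + 1764 = 3.168 × 10^5 m³

ΔV ≈ 3.17 × 10^5 m³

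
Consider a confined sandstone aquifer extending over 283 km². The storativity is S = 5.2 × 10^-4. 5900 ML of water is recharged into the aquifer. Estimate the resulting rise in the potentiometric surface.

Δh ≈ 40.1 m

A = 283 km² = 2.83 × 10^8 m²
ΔV = 5900 ML = 5.9 × 10^6 m³
Δh = ΔV / (S × A) = 5.9 × 10^6 m³ / (5.2 × 10^-4 × 2.83 × 10^8 m²) = 40.09 m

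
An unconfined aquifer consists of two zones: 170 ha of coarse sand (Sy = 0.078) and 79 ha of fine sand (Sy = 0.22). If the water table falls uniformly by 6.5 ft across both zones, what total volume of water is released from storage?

A₁ = 170 ha = 1.7 × 10^6 m²; A₂ = 79 ha = 7.9 × 10^5 m²
Δh = 6.5 ft = 1.981 m
ΔV₁ = 0.078 × 1.7 × 10^6 × 1.981 = 2.627 × 10^5 m³
ΔV₂ = 0.22 × 7.9 × 10^5 × 1.981 = 3.443 × 10^5 m³
ΔV = ΔV₁ + ΔV₂ = 6.07 × 10^5 m³

ΔV ≈ 6.07 × 10^5 m³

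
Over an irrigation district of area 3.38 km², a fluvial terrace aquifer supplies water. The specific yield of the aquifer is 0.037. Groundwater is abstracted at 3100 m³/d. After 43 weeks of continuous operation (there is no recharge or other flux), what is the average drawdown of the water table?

Δh ≈ 7.46 m

A = 3.38 km² = 3.38 × 10^6 m²
t = 43 weeks = 301 d
ΔV = Q × t = 3100 m³/d × 301 d = 9.331 × 10^5 m³
Δh = ΔV / (Sy × A) = 9.331 × 10^5 / (0.037 × 3.38 × 10^6) = 7.461 m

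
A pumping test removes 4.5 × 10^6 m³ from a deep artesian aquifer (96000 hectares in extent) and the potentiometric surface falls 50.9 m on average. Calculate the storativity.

A = 96000 hectares = 9.6 × 10^8 m²
S = ΔV / (A × Δh) = 4.5 × 10^6 m³ / (9.6 × 10^8 m² × 50.9 m) = 9.209 × 10^-5

S ≈ 9.2 × 10^-5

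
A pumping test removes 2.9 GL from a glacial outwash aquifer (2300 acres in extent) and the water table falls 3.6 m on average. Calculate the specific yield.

Sy ≈ 0.087

A = 2300 acres = 9.308 × 10^6 m²
ΔV = 2.9 GL = 2.9 × 10^6 m³
Sy = ΔV / (A × Δh) = 2.9 × 10^6 m³ / (9.308 × 10^6 m² × 3.6 m) = 0.08655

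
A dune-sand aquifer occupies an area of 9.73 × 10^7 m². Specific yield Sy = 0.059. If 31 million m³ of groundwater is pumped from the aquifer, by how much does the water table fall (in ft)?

ΔV = 31 million m³ = 3.1 × 10^7 m³
Δh = ΔV / (Sy × A) = 3.1 × 10^7 m³ / (0.059 × 9.73 × 10^7 m²) = 5.4 m
Δh = 5.4 m = 17.72 ft

Δh ≈ 17.7 ft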